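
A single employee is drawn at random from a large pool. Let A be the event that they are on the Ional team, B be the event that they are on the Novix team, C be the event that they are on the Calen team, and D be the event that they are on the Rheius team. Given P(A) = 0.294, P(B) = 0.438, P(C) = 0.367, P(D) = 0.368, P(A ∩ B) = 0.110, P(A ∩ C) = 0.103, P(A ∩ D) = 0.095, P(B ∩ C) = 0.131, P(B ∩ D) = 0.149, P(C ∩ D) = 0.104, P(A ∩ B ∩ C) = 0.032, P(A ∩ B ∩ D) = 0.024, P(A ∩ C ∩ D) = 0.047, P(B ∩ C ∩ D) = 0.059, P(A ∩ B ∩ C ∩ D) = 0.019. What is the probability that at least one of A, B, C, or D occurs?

0.918

Inclusion–exclusion gives
P(A ∪ B ∪ C ∪ D) = 0.294 + 0.438 + 0.367 + 0.368 − 0.110 − 0.103 − 0.095 − 0.131 − 0.149 − 0.104 + 0.032 + 0.024 + 0.047 + 0.059 − 0.019 = 0.918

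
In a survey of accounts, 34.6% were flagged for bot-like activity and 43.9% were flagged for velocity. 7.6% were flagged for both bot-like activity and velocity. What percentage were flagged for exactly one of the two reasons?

P(exactly one) = 34.6 + 43.9 − 2·7.6 = 63.3%

63.3%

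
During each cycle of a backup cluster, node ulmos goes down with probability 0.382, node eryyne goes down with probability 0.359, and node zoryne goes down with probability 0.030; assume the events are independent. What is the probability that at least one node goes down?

Independence gives P(none) = ∏(1 − pᵢ).
P(none) = (1 − 0.382) × (1 − 0.359) × (1 − 0.030) = 0.618 × 0.641 × 0.970 = 0.38425386
P(at least one) = 1 − 0.38425386 = 0.61574614

0.61574614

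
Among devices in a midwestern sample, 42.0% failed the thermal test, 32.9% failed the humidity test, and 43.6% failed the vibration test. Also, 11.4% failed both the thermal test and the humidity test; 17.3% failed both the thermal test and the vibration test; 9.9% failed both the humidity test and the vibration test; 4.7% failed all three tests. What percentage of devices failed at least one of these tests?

84.6%

Using inclusion–exclusion:
P(≥1) = 42.0 + 32.9 + 43.6 − 11.4 − 17.3 − 9.9 + 4.7 = 84.6%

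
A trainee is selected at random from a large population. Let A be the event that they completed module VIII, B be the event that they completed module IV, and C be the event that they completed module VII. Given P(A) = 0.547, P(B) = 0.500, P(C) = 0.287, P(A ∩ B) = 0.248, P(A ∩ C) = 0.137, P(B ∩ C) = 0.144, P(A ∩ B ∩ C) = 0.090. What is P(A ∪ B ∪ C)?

Using inclusion–exclusion:
P(A ∪ B ∪ C) = 0.547 + 0.500 + 0.287 − 0.248 − 0.137 − 0.144 + 0.090 = 0.895

0.895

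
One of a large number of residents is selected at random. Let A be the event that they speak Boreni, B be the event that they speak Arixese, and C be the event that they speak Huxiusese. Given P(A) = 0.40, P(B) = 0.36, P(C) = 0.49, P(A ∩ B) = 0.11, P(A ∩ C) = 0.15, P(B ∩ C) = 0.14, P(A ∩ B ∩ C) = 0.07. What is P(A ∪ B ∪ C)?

0.92

By inclusion-exclusion,
P(A ∪ B ∪ C) = 0.40 + 0.36 + 0.49 − 0.11 − 0.15 − 0.14 + 0.07 = 0.92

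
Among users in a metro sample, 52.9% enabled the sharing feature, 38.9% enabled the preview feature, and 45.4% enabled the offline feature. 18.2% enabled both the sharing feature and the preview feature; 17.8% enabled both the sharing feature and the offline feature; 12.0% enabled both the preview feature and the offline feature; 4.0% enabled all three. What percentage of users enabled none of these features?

Inclusion–exclusion gives
P(at least one) = 52.9 + 38.9 + 45.4 − 18.2 − 17.8 − 12.0 + 4.0 = 93.2%
P(none) = 100% − 93.2% = 6.8%

6.8%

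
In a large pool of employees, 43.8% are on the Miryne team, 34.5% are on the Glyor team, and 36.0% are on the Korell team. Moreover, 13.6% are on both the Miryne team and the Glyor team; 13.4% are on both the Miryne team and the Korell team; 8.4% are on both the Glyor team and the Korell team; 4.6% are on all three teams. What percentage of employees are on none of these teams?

16.5%

By inclusion-exclusion,
P(at least one) = 43.8 + 34.5 + 36.0 − 13.6 − 13.4 − 8.4 + 4.6 = 83.5%
P(none) = 100% − 83.5% = 16.5%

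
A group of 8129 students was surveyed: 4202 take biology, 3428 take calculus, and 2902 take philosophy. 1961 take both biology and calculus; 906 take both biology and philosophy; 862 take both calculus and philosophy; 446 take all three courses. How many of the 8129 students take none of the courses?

By inclusion–exclusion:
|at least one| = 4202 + 3428 + 2902 − 1961 − 906 − 862 + 446 = 7249
None: 8129 − 7249 = 880

880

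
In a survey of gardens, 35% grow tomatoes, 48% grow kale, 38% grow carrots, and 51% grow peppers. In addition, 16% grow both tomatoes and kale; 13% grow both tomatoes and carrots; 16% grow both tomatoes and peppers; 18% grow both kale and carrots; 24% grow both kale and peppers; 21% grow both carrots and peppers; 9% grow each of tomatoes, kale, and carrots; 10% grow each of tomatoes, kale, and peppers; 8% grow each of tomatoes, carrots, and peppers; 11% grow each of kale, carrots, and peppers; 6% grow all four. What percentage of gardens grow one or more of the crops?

96%

By inclusion-exclusion,
P(≥1) = 35 + 48 + 38 + 51 − 16 − 13 − 16 − 18 − 24 − 21 + 9 + 10 + 8 + 11 − 6 = 96%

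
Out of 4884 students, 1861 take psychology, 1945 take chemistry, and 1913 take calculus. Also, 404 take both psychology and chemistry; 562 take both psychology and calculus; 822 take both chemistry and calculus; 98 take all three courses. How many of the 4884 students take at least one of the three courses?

Apply inclusion-exclusion:
N(≥1) = 1861 + 1945 + 1913 − 404 − 562 − 822 + 98 = 4029

4029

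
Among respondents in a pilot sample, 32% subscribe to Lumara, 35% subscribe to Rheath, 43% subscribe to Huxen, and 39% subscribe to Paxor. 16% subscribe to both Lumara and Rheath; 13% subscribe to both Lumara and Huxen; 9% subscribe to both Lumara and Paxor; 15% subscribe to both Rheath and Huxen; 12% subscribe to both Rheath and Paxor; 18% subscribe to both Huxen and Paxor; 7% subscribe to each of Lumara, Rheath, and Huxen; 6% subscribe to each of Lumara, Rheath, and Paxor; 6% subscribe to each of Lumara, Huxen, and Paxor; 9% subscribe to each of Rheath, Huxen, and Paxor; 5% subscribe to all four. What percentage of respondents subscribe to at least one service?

P(at least one) = 32 + 35 + 43 + 39 − 16 − 13 − 9 − 15 − 12 − 18 + 7 + 6 + 6 + 9 − 5 = 89%

89%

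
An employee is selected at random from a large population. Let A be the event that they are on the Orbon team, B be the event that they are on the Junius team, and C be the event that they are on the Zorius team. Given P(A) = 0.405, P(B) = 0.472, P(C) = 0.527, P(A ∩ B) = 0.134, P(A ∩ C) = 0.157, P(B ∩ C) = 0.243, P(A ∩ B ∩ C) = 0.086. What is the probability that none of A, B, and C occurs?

Apply inclusion-exclusion:
P(A ∪ B ∪ C) = 0.405 + 0.472 + 0.527 − 0.134 − 0.157 − 0.243 + 0.086 = 0.956
P(none) = 1 − 0.956 = 0.044

0.044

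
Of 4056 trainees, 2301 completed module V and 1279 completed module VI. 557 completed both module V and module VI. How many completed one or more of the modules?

Apply inclusion-exclusion:
|at least one| = 2301 + 1279 − 557 = 3023

3023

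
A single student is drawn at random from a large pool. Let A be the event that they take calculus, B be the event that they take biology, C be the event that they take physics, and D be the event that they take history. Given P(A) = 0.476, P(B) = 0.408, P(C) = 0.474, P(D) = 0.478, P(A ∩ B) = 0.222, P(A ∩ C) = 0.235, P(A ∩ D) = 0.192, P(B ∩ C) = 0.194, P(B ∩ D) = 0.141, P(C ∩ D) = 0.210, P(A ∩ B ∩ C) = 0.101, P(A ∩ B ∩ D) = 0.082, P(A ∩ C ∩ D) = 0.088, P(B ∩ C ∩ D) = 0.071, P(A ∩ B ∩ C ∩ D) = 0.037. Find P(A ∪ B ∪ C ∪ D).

0.947

By inclusion-exclusion,
P(A ∪ B ∪ C ∪ D) = 0.476 + 0.408 + 0.474 + 0.478 − 0.222 − 0.235 − 0.192 − 0.194 − 0.141 − 0.210 + 0.101 + 0.082 + 0.088 + 0.071 − 0.037 = 0.947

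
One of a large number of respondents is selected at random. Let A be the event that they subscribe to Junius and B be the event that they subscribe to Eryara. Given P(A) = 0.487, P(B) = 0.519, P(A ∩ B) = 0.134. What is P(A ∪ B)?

0.872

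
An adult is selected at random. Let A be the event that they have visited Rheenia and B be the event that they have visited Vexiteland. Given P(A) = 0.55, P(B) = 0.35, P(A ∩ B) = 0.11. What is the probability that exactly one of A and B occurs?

P(exactly one) = 0.55 + 0.35 − 2·0.11 = 0.68

0.68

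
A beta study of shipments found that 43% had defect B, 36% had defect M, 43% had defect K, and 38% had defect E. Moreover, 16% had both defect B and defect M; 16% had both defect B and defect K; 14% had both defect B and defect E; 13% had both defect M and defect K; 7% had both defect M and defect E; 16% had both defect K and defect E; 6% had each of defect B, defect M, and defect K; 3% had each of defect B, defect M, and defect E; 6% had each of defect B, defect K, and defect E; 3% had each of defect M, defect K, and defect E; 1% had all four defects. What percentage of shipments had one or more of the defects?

P(union) = 43 + 36 + 43 + 38 − 16 − 16 − 14 − 13 − 7 − 16 + 6 + 3 + 6 + 3 − 1 = 95%

95%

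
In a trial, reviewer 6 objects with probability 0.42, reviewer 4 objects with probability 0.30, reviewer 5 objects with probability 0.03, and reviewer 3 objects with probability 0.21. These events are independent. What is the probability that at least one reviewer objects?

P(none) = (1 − 0.42) × (1 − 0.30) × (1 − 0.03) × (1 − 0.21) = 0.58 × 0.70 × 0.97 × 0.79 = 0.3111178
P(at least one) = 1 − 0.3111178 = 0.6888822

0.6888822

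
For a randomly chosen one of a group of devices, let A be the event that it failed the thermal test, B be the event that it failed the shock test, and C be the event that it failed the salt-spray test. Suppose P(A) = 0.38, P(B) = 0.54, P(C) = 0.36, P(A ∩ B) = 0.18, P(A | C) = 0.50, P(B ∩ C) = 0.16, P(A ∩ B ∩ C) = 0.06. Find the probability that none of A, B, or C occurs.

0.18

P(A ∩ C) = P(C)·P(A|C) = 0.36 × 0.50 = 0.18
P(A ∪ B ∪ C) = 0.38 + 0.54 + 0.36 − 0.18 − 0.18 − 0.16 + 0.06 = 0.82
P(none) = 1 − 0.82 = 0.18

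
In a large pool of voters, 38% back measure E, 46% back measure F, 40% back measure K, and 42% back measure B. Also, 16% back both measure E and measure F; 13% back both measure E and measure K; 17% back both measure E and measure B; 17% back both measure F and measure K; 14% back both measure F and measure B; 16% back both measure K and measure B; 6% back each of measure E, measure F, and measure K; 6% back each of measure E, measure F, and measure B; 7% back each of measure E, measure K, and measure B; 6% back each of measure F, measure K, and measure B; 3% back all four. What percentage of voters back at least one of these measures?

P(union) = 38 + 46 + 40 + 42 − 16 − 13 − 17 − 17 − 14 − 16 + 6 + 6 + 7 + 6 − 3 = 95%

95%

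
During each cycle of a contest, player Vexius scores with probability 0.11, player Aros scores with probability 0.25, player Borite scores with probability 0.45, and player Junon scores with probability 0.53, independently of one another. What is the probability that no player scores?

Independence gives P(none) = ∏(1 − pᵢ).
P(none) = (1 − 0.11) × (1 − 0.25) × (1 − 0.45) × (1 − 0.53) = 0.89 × 0.75 × 0.55 × 0.47 = 0.17254875

0.17254875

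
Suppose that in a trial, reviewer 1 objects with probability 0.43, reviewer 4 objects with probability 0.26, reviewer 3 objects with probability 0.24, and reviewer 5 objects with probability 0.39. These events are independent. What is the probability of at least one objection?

Since the events are independent, P(none) is the product of the individual non-occurrence probabilities.
P(none) = (1 − 0.43) × (1 − 0.26) × (1 − 0.24) × (1 − 0.39) = 0.57 × 0.74 × 0.76 × 0.61 = 0.19554648
P(at least one) = 1 − 0.19554648 = 0.80445352

0.80445352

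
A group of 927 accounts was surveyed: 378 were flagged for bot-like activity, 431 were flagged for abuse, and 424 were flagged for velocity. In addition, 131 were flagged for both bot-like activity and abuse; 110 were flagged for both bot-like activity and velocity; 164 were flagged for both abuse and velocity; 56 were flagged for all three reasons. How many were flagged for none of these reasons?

N(≥1) = 378 + 431 + 424 − 131 − 110 − 164 + 56 = 884
None: 927 − 884 = 43

43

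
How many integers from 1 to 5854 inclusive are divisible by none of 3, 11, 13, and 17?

Inclusion–exclusion gives
1951 + 532 + 450 + 344 − 177 − 150 − 114 − 40 − 31 − 26 + 13 + 10 + 8 + 2 − 0 = 2772
5854 − 2772 = 3082

3082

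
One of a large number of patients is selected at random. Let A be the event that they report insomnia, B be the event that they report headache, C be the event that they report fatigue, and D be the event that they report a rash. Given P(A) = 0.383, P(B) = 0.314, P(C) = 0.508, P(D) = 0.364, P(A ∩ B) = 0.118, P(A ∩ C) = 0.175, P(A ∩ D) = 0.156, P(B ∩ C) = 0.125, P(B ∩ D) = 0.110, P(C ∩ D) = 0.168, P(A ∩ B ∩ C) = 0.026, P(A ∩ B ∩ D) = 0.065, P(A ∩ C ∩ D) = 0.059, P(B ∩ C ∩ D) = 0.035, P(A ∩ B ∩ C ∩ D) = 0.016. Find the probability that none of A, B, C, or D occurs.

0.114

Apply inclusion-exclusion:
P(A ∪ B ∪ C ∪ D) = 0.383 + 0.314 + 0.508 + 0.364 − 0.118 − 0.175 − 0.156 − 0.125 − 0.110 − 0.168 + 0.026 + 0.065 + 0.059 + 0.035 − 0.016 = 0.886
P(none) = 1 − 0.886 = 0.114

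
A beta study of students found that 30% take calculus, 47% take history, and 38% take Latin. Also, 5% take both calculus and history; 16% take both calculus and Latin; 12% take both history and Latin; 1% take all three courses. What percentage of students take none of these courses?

17%

P(at least one) = 30 + 47 + 38 − 5 − 16 − 12 + 1 = 83%
P(none) = 100% − 83% = 17%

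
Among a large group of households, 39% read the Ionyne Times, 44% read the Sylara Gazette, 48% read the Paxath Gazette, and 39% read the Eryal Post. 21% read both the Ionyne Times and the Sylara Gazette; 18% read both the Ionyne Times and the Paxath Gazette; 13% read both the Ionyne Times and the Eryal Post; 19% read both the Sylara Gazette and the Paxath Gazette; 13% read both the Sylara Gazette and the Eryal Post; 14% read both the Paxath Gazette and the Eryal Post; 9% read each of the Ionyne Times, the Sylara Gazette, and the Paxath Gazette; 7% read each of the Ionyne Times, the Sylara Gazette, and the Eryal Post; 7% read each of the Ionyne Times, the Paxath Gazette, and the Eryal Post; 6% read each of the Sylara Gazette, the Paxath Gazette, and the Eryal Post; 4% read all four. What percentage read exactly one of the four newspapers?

Using the inclusion–exclusion count for exactly one event:
P(exactly one) = 39 + 44 + 48 + 39 − 2·21 − 2·18 − 2·13 − 2·19 − 2·13 − 2·14 + 3·9 + 3·7 + 3·7 + 3·6 − 4·4 = 45%

45%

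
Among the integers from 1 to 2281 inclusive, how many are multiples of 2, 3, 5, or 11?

1727

Inclusion–exclusion gives
⌊2281/2⌋ + ⌊2281/3⌋ + ⌊2281/5⌋ + ⌊2281/11⌋ − ⌊2281/6⌋ − ⌊2281/10⌋ − ⌊2281/22⌋ − ⌊2281/15⌋ − ⌊2281/33⌋ − ⌊2281/55⌋ + ⌊2281/30⌋ + ⌊2281/66⌋ + ⌊2281/110⌋ + ⌊2281/165⌋ − ⌊2281/330⌋ = 1140 + 760 + 456 + 207 − 380 − 228 − 103 − 152 − 69 − 41 + 76 + 34 + 20 + 13 − 6 = 1727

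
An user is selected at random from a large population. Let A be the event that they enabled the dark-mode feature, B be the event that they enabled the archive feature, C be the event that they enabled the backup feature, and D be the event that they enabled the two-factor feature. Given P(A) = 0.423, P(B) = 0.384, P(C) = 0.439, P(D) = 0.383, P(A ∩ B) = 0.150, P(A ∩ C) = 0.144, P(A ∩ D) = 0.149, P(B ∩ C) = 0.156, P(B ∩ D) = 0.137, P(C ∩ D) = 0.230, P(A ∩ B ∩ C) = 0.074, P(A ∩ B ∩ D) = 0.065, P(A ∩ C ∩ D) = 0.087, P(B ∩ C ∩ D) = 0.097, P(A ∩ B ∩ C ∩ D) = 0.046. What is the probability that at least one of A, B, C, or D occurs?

Apply inclusion-exclusion:
P(A ∪ B ∪ C ∪ D) = 0.423 + 0.384 + 0.439 + 0.383 − 0.150 − 0.144 − 0.149 − 0.156 − 0.137 − 0.230 + 0.074 + 0.065 + 0.087 + 0.097 − 0.046 = 0.940

0.940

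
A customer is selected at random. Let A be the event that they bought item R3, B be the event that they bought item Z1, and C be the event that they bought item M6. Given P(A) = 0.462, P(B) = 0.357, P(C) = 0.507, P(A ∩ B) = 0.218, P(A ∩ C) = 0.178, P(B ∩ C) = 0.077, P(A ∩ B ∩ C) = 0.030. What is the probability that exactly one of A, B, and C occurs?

0.470

P(exactly one) = 0.462 + 0.357 + 0.507 − 2·0.218 − 2·0.178 − 2·0.077 + 3·0.030 = 0.470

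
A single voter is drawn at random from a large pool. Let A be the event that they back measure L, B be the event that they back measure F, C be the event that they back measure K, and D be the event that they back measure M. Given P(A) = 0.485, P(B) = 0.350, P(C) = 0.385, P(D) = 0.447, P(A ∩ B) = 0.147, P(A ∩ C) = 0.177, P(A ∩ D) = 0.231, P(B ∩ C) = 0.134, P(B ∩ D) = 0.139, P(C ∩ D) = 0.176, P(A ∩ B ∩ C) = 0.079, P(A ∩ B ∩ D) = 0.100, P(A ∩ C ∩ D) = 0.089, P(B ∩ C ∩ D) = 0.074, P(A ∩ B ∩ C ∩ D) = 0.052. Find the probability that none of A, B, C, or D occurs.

0.047

Inclusion–exclusion gives
P(A ∪ B ∪ C ∪ D) = 0.485 + 0.350 + 0.385 + 0.447 − 0.147 − 0.177 − 0.231 − 0.134 − 0.139 − 0.176 + 0.079 + 0.100 + 0.089 + 0.074 − 0.052 = 0.953
P(none) = 1 − 0.953 = 0.047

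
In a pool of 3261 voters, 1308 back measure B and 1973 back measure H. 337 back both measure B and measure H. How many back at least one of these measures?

|union| = 1308 + 1973 − 337 = 2944

2944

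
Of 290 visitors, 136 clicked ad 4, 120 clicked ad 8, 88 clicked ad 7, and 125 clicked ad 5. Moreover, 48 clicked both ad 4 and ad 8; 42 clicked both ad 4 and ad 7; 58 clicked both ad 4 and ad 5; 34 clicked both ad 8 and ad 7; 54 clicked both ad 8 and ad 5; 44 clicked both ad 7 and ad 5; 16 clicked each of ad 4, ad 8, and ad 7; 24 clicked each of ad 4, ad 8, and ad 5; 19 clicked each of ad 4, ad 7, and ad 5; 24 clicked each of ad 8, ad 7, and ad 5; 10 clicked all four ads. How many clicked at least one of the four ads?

262

Inclusion–exclusion gives
|at least one| = 136 + 120 + 88 + 125 − 48 − 42 − 58 − 34 − 54 − 44 + 16 + 24 + 19 + 24 − 10 = 262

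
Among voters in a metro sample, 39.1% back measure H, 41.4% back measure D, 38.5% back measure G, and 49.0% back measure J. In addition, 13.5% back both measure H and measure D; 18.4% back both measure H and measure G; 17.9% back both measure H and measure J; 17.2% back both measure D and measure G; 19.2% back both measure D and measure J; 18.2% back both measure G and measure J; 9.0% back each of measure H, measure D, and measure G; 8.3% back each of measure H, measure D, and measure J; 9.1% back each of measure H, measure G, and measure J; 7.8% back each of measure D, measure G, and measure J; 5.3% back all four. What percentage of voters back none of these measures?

Inclusion–exclusion gives
P(≥1) = 39.1 + 41.4 + 38.5 + 49.0 − 13.5 − 18.4 − 17.9 − 17.2 − 19.2 − 18.2 + 9.0 + 8.3 + 9.1 + 7.8 − 5.3 = 92.5%
P(none) = 100% − 92.5% = 7.5%

7.5%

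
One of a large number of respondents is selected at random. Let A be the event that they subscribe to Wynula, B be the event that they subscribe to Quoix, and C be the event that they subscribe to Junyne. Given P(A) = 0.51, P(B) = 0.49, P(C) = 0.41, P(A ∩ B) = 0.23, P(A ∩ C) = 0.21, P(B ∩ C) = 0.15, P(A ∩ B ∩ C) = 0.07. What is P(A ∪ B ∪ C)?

0.89

P(A ∪ B ∪ C) = 0.51 + 0.49 + 0.41 − 0.23 − 0.21 − 0.15 + 0.07 = 0.89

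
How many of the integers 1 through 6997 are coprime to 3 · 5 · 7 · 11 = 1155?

2908

Using inclusion–exclusion:
⌊6997/3⌋ + ⌊6997/5⌋ + ⌊6997/7⌋ + ⌊6997/11⌋ − ⌊6997/15⌋ − ⌊6997/21⌋ − ⌊6997/33⌋ − ⌊6997/35⌋ − ⌊6997/55⌋ − ⌊6997/77⌋ + ⌊6997/105⌋ + ⌊6997/165⌋ + ⌊6997/231⌋ + ⌊6997/385⌋ − ⌊6997/1155⌋ = 2332 + 1399 + 999 + 636 − 466 − 333 − 212 − 199 − 127 − 90 + 66 + 42 + 30 + 18 − 6 = 4089
6997 − 4089 = 2908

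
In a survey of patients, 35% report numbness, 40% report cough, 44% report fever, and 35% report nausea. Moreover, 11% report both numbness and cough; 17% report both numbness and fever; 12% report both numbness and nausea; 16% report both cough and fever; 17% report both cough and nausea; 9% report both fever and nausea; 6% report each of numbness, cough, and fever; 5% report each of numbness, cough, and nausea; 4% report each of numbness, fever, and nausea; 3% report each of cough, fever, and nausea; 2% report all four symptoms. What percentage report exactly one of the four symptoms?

By inclusion–exclusion (exactly-one form):
P(exactly one) = 35 + 40 + 44 + 35 − 2·11 − 2·17 − 2·12 − 2·16 − 2·17 − 2·9 + 3·6 + 3·5 + 3·4 + 3·3 − 4·2 = 36%

36%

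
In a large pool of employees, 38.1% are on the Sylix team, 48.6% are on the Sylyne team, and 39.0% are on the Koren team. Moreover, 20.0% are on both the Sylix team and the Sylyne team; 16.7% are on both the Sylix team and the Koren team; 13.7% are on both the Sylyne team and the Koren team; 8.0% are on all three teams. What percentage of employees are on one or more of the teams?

83.3%

Apply inclusion-exclusion:
P(at least one) = 38.1 + 48.6 + 39.0 − 20.0 − 16.7 − 13.7 + 8.0 = 83.3%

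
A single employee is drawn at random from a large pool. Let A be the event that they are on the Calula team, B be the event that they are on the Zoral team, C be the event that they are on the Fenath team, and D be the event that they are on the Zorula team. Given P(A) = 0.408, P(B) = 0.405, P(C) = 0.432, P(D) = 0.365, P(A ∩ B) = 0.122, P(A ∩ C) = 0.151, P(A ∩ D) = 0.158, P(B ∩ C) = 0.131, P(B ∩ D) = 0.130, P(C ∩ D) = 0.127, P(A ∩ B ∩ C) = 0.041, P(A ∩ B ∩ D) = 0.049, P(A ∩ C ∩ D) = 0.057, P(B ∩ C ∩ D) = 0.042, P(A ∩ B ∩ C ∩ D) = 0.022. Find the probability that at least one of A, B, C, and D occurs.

P(A ∪ B ∪ C ∪ D) = 0.408 + 0.405 + 0.432 + 0.365 − 0.122 − 0.151 − 0.158 − 0.131 − 0.130 − 0.127 + 0.041 + 0.049 + 0.057 + 0.042 − 0.022 = 0.958

0.958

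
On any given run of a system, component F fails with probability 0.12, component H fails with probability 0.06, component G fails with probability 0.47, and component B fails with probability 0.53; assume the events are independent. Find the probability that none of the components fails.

0.20605552

P(none) = (1 − 0.12) × (1 − 0.06) × (1 − 0.47) × (1 − 0.53) = 0.88 × 0.94 × 0.53 × 0.47 = 0.20605552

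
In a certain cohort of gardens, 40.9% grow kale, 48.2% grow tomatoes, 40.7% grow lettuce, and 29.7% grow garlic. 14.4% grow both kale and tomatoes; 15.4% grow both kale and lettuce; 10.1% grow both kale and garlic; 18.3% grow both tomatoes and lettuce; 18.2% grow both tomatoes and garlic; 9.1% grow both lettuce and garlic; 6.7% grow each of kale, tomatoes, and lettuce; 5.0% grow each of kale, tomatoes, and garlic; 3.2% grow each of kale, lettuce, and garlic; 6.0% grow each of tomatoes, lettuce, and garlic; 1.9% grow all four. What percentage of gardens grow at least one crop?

By inclusion-exclusion,
P(at least one) = 40.9 + 48.2 + 40.7 + 29.7 − 14.4 − 15.4 − 10.1 − 18.3 − 18.2 − 9.1 + 6.7 + 5.0 + 3.2 + 6.0 − 1.9 = 93.0%

93.0%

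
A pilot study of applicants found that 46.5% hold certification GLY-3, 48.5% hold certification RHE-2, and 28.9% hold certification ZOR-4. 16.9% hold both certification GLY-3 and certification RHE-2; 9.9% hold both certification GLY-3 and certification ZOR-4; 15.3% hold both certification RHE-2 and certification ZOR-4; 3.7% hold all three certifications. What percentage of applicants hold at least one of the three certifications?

85.5%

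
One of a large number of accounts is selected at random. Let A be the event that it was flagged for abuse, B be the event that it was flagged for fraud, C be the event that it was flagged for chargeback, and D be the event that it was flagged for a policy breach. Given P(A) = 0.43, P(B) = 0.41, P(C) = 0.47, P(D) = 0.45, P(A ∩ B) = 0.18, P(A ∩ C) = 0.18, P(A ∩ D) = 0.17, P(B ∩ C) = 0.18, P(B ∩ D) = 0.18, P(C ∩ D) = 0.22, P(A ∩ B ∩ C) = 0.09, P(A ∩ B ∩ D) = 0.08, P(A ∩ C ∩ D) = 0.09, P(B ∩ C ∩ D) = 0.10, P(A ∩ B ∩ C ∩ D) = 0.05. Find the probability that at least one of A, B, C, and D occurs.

P(A ∪ B ∪ C ∪ D) = 0.43 + 0.41 + 0.47 + 0.45 − 0.18 − 0.18 − 0.17 − 0.18 − 0.18 − 0.22 + 0.09 + 0.08 + 0.09 + 0.10 − 0.05 = 0.96

0.96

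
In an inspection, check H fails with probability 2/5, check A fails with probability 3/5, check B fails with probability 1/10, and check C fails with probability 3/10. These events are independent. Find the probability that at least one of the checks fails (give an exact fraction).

P(none) = (1 − 2/5) × (1 − 3/5) × (1 − 1/10) × (1 − 3/10) = 3/5 × 2/5 × 9/10 × 7/10 = 189/1250
P(at least one) = 1 − 189/1250 = 1061/1250

1061/1250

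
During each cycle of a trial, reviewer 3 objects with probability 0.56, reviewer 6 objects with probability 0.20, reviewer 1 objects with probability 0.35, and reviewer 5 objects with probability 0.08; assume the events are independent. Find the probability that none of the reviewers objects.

0.210496

P(none) = (1 − 0.56) × (1 − 0.20) × (1 − 0.35) × (1 − 0.08) = 0.44 × 0.80 × 0.65 × 0.92 = 0.210496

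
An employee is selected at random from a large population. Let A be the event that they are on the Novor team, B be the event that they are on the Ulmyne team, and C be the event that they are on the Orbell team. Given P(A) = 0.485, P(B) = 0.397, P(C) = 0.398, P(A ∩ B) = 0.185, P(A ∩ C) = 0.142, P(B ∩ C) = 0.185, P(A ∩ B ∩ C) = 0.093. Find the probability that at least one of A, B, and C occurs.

P(A ∪ B ∪ C) = 0.485 + 0.397 + 0.398 − 0.185 − 0.142 − 0.185 + 0.093 = 0.861

0.861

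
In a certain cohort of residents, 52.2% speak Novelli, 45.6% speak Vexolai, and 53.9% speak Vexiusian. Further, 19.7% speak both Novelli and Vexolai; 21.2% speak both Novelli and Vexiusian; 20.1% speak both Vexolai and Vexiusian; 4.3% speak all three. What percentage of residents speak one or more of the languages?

By inclusion-exclusion,
P(at least one) = 52.2 + 45.6 + 53.9 − 19.7 − 21.2 − 20.1 + 4.3 = 95.0%

95.0%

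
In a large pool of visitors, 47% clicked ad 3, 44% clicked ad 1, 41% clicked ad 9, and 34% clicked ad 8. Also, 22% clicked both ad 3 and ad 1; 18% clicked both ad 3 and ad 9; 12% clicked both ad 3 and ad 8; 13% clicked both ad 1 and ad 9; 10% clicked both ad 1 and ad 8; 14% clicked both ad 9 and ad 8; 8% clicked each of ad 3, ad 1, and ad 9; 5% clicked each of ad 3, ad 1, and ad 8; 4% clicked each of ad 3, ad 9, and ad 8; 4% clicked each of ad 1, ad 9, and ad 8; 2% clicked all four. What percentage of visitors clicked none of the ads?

4%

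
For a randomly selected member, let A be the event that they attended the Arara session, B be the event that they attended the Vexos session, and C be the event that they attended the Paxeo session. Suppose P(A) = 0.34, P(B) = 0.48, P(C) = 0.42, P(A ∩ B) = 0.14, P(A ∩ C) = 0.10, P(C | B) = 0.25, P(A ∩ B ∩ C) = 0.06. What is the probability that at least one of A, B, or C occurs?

0.94

P(B ∩ C) = P(B)·P(C|B) = 0.48 × 0.25 = 0.12
P(A ∪ B ∪ C) = 0.34 + 0.48 + 0.42 − 0.14 − 0.10 − 0.12 + 0.06 = 0.94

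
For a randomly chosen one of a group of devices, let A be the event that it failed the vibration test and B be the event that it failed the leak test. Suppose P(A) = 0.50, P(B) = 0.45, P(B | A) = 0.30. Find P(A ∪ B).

P(A ∩ B) = P(A)·P(B|A) = 0.50 × 0.30 = 0.15
P(A ∪ B) = 0.50 + 0.45 − 0.15 = 0.80

0.80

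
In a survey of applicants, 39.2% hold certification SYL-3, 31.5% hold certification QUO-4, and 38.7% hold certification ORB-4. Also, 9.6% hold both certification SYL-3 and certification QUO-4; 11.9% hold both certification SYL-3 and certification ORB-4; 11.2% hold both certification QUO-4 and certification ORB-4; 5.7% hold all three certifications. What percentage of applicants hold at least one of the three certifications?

82.4%

Inclusion–exclusion gives
P(≥1) = 39.2 + 31.5 + 38.7 − 9.6 − 11.9 − 11.2 + 5.7 = 82.4%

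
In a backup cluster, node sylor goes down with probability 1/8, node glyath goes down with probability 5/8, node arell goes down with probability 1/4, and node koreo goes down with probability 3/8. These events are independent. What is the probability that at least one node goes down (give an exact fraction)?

1733/2048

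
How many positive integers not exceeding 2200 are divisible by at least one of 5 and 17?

544

By inclusion-exclusion,
floor(2200/5) + floor(2200/17) − floor(2200/85) = 440 + 129 − 25 = 544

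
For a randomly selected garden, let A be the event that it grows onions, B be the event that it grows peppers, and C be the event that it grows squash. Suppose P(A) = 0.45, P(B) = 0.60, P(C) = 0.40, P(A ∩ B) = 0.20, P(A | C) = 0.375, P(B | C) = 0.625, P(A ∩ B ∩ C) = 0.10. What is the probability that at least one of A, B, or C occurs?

0.95

P(A ∩ C) = P(C)·P(A|C) = 0.40 × 0.375 = 0.15
P(B ∩ C) = P(C)·P(B|C) = 0.40 × 0.625 = 0.25
P(A ∪ B ∪ C) = 0.45 + 0.60 + 0.40 − 0.20 − 0.15 − 0.25 + 0.10 = 0.95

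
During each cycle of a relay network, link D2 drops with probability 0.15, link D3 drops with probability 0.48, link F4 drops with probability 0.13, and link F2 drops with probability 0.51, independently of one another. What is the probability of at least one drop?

Independence gives P(none) = ∏(1 − pᵢ).
P(none) = (1 − 0.15) × (1 − 0.48) × (1 − 0.13) × (1 − 0.51) = 0.85 × 0.52 × 0.87 × 0.49 = 0.1884246
P(at least one) = 1 − 0.1884246 = 0.8115754

0.8115754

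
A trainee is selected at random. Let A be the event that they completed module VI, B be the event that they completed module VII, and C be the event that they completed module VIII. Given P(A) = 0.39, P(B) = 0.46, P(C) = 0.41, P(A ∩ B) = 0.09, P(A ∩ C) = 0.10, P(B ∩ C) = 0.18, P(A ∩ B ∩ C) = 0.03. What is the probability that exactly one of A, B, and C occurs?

0.61

By inclusion–exclusion (exactly-one form):
P(exactly one) = 0.39 + 0.46 + 0.41 − 2·0.09 − 2·0.10 − 2·0.18 + 3·0.03 = 0.61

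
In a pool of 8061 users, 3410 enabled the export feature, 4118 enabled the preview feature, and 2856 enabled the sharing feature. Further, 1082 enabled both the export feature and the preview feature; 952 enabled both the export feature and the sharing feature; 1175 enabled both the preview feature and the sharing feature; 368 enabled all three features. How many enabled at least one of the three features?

N(≥1) = 3410 + 4118 + 2856 − 1082 − 952 − 1175 + 368 = 7543

7543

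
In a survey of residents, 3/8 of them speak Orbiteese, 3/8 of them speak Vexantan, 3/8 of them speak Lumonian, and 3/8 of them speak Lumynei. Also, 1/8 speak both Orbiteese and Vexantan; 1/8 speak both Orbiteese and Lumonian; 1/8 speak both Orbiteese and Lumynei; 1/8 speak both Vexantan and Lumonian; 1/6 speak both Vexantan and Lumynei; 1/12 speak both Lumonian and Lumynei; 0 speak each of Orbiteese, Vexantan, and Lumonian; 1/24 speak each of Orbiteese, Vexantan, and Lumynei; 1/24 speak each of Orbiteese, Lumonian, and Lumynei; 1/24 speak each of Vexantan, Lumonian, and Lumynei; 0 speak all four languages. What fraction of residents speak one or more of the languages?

P(≥1) = 3/8 + 3/8 + 3/8 + 3/8 − 1/8 − 1/8 − 1/8 − 1/8 − 1/6 − 1/12 + 0 + 1/24 + 1/24 + 1/24 − 0 = 7/8

7/8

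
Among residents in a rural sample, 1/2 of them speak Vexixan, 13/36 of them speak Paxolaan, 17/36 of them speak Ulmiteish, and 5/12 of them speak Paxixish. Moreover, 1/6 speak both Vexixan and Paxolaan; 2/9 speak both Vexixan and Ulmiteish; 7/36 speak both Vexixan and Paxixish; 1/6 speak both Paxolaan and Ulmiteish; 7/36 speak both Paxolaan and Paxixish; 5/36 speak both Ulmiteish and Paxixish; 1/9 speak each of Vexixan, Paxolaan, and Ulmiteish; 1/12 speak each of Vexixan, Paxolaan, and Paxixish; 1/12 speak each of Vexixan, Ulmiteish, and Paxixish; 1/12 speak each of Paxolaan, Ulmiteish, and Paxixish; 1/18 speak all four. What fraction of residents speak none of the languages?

1/36

By inclusion–exclusion:
P(union) = 1/2 + 13/36 + 17/36 + 5/12 − 1/6 − 2/9 − 7/36 − 1/6 − 7/36 − 5/36 + 1/9 + 1/12 + 1/12 + 1/12 − 1/18 = 35/36
P(none) = 1 − 35/36 = 1/36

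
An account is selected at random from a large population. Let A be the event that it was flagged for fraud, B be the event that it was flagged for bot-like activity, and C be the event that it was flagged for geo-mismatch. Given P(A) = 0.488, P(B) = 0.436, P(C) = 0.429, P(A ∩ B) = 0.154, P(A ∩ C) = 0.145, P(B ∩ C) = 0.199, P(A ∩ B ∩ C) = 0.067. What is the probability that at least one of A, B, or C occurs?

P(A ∪ B ∪ C) = 0.488 + 0.436 + 0.429 − 0.154 − 0.145 − 0.199 + 0.067 = 0.922

0.922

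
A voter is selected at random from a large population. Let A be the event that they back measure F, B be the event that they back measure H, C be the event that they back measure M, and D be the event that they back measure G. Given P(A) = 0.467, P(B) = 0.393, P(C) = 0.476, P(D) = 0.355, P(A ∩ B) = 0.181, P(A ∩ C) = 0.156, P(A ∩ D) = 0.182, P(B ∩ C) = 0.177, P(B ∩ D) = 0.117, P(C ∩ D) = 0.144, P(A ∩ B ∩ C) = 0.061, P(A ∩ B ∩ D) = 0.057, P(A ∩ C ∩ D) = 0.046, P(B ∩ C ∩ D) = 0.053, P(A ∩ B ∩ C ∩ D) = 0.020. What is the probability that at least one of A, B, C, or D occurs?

0.931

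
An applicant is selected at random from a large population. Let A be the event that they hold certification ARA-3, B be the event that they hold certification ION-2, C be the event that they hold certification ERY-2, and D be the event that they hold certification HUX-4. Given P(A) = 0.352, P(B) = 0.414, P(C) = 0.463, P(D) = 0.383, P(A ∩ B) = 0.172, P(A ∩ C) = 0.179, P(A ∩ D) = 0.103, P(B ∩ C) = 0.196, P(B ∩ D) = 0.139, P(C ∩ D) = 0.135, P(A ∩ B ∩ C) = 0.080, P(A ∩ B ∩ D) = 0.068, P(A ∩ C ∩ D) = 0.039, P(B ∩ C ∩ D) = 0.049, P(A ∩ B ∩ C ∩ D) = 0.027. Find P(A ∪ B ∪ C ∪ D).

0.897

P(A ∪ B ∪ C ∪ D) = 0.352 + 0.414 + 0.463 + 0.383 − 0.172 − 0.179 − 0.103 − 0.196 − 0.139 − 0.135 + 0.080 + 0.068 + 0.039 + 0.049 − 0.027 = 0.897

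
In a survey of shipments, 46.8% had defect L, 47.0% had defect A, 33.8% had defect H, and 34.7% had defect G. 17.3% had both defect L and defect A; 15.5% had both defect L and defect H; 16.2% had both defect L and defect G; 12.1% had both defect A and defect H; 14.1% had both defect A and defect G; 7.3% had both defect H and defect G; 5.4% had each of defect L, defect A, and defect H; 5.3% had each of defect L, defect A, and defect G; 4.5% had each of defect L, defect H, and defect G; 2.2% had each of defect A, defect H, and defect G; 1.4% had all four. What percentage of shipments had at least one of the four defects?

95.8%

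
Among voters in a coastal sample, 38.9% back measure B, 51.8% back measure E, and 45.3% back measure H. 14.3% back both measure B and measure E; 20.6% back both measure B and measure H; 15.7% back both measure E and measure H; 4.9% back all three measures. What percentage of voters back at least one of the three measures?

Inclusion–exclusion gives
P(union) = 38.9 + 51.8 + 45.3 − 14.3 − 20.6 − 15.7 + 4.9 = 90.3%

90.3%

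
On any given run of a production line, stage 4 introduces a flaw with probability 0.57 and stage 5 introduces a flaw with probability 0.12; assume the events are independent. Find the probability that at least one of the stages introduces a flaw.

P(none) = (1 − 0.57) × (1 − 0.12) = 0.43 × 0.88 = 0.3784
P(at least one) = 1 − 0.3784 = 0.6216

0.6216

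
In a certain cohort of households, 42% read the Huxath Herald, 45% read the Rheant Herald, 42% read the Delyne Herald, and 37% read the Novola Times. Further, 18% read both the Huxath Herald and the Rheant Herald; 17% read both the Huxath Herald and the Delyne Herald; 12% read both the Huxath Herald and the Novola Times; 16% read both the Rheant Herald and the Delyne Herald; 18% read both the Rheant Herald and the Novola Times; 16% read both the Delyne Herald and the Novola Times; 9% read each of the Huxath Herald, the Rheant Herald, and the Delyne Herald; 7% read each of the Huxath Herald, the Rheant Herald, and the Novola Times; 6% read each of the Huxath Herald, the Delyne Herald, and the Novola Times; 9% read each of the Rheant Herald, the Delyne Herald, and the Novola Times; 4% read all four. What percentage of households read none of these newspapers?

4%

Inclusion–exclusion gives
P(at least one) = 42 + 45 + 42 + 37 − 18 − 17 − 12 − 16 − 18 − 16 + 9 + 7 + 6 + 9 − 4 = 96%
P(none) = 100% − 96% = 4%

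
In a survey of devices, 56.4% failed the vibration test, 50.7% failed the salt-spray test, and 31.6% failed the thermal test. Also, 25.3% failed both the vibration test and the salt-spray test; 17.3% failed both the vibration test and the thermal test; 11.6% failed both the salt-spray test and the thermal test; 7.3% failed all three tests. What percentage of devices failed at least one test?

91.8%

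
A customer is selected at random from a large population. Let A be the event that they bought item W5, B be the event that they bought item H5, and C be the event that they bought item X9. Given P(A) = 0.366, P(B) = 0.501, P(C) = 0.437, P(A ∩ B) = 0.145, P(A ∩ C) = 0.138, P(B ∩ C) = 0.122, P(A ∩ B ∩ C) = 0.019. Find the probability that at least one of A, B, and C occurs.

0.918

P(A ∪ B ∪ C) = 0.366 + 0.501 + 0.437 − 0.145 − 0.138 − 0.122 + 0.019 = 0.918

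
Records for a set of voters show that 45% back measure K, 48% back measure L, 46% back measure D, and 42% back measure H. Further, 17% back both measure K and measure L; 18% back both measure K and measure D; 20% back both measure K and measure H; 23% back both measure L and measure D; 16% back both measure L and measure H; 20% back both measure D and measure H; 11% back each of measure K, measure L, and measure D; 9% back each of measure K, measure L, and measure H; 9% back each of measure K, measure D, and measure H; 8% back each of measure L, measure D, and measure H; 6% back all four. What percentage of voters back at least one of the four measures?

P(≥1) = 45 + 48 + 46 + 42 − 17 − 18 − 20 − 23 − 16 − 20 + 11 + 9 + 9 + 8 − 6 = 98%

98%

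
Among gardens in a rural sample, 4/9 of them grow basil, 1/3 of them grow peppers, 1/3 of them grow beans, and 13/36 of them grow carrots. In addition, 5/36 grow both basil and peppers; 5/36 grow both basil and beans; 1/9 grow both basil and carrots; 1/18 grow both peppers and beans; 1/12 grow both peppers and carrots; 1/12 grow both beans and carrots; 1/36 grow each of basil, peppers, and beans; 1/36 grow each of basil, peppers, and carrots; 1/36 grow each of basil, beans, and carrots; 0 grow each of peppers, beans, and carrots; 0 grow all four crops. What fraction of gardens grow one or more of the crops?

17/18

Inclusion–exclusion gives
P(at least one) = 4/9 + 1/3 + 1/3 + 13/36 − 5/36 − 5/36 − 1/9 − 1/18 − 1/12 − 1/12 + 1/36 + 1/36 + 1/36 + 0 − 0 = 17/18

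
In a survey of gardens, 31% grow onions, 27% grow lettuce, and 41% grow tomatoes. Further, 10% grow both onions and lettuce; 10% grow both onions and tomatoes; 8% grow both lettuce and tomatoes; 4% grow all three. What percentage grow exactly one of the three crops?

55%

Using the inclusion–exclusion count for exactly one event:
P(exactly one) = 31 + 27 + 41 − 2·10 − 2·10 − 2·8 + 3·4 = 55%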